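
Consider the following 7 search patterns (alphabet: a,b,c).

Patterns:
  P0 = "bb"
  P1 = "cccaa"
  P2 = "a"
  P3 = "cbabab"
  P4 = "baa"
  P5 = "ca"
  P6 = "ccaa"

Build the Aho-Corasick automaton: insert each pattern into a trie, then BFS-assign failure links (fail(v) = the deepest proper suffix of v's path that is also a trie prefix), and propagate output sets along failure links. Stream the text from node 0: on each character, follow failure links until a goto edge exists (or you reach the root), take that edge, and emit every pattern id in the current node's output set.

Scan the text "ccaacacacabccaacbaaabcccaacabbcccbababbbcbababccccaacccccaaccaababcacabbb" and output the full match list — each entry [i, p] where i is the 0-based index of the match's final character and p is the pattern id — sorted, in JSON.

Build:
Trie (insert patterns):
  0='ε' goto a→8 b→1 c→3
  1='b' goto a→14 b→2
  2='bb' goto ·  [P0 ends]
  3='c' goto a→16 b→9 c→4
  4='cc' goto a→17 c→5
  5='ccc' goto a→6
  6='ccca' goto a→7
  7='cccaa' goto ·  [P1 ends]
  8='a' goto ·  [P2 ends]
  9='cb' goto a→10
  10='cba' goto b→11
  11='cbab' goto a→12
  12='cbaba' goto b→13
  13='cbabab' goto ·  [P3 ends]
  14='ba' goto a→15
  15='baa' goto ·  [P4 ends]
  16='ca' goto ·  [P5 ends]
  17='cca' goto a→18
  18='ccaa' goto ·  [P6 ends]

Failure links (BFS by depth):
  n1('b'): parent n0 fail=0; on 'b' 0 → fail=0;  out ∅∪∅=∅
  n3('c'): parent n0 fail=0; on 'c' 0 → fail=0;  out ∅∪∅=∅
  n8('a'): parent n0 fail=0; on 'a' 0 → fail=0;  out {2}∪∅={2}
  n2('bb'): parent n1 fail=0; on 'b' 0 → fail=1;  out {0}∪∅={0}
  n4('cc'): parent n3 fail=0; on 'c' 0 → fail=3;  out ∅∪∅=∅
  n9('cb'): parent n3 fail=0; on 'b' 0 → fail=1;  out ∅∪∅=∅
  n14('ba'): parent n1 fail=0; on 'a' 0 → fail=8;  out ∅∪{2}={2}
  n16('ca'): parent n3 fail=0; on 'a' 0 → fail=8;  out {5}∪{2}={2,5}
  n5('ccc'): parent n4 fail=3; on 'c' 3 → fail=4;  out ∅∪∅=∅
  n10('cba'): parent n9 fail=1; on 'a' 1 → fail=14;  out ∅∪{2}={2}
  n15('baa'): parent n14 fail=8; on 'a' 8→0 → fail=8;  out {4}∪{2}={2,4}
  n17('cca'): parent n4 fail=3; on 'a' 3 → fail=16;  out ∅∪{2,5}={2,5}
  n6('ccca'): parent n5 fail=4; on 'a' 4 → fail=17;  out ∅∪{2,5}={2,5}
  n11('cbab'): parent n10 fail=14; on 'b' 14→8→0 → fail=1;  out ∅∪∅=∅
  n18('ccaa'): parent n17 fail=16; on 'a' 16→8→0 → fail=8;  out {6}∪{2}={2,6}
  n7('cccaa'): parent n6 fail=17; on 'a' 17 → fail=18;  out {1}∪{2,6}={1,2,6}
  n12('cbaba'): parent n11 fail=1; on 'a' 1 → fail=14;  out ∅∪{2}={2}
  n13('cbabab'): parent n12 fail=14; on 'b' 14→8→0 → fail=1;  out {3}∪∅={3}

Scan:
[0] read 'c'  n0⇒n3
[1] read 'c'  n3⇒n4
[2] read 'a'  n4⇒n17  → match P2@[2:2],P5@[1:2]
[3] read 'a'  n17⇒n18  → match P2@[3:3],P6@[0:3]
[4] read 'c'  n18⇒n3 ·f
[5] read 'a'  n3⇒n16  → match P2@[5:5],P5@[4:5]
[6] read 'c'  n16⇒n3 ·f
[7] read 'a'  n3⇒n16  → match P2@[7:7],P5@[6:7]
[8] read 'c'  n16⇒n3 ·f
[9] read 'a'  n3⇒n16  → match P2@[9:9],P5@[8:9]
[10] read 'b'  n16⇒n1 ·f
[11] read 'c'  n1⇒n3 ·f
[12] read 'c'  n3⇒n4
[13] read 'a'  n4⇒n17  → match P2@[13:13],P5@[12:13]
[14] read 'a'  n17⇒n18  → match P2@[14:14],P6@[11:14]
[15] read 'c'  n18⇒n3 ·f
[16] read 'b'  n3⇒n9
[17] read 'a'  n9⇒n10  → match P2@[17:17]
[18] read 'a'  n10⇒n15 ·f  → match P2@[18:18],P4@[16:18]
[19] read 'a'  n15⇒n8 ·f  → match P2@[19:19]
[20] read 'b'  n8⇒n1 ·f
[21] read 'c'  n1⇒n3 ·f
[22] read 'c'  n3⇒n4
[23] read 'c'  n4⇒n5
[24] read 'a'  n5⇒n6  → match P2@[24:24],P5@[23:24]
[25] read 'a'  n6⇒n7  → match P1@[21:25],P2@[25:25],P6@[22:25]
[26] read 'c'  n7⇒n3 ·f
[27] read 'a'  n3⇒n16  → match P2@[27:27],P5@[26:27]
[28] read 'b'  n16⇒n1 ·f
[29] read 'b'  n1⇒n2  → match P0@[28:29]
[30] read 'c'  n2⇒n3 ·f
[31] read 'c'  n3⇒n4
[32] read 'c'  n4⇒n5
[33] read 'b'  n5⇒n9 ·f
[34] read 'a'  n9⇒n10  → match P2@[34:34]
[35] read 'b'  n10⇒n11
[36] read 'a'  n11⇒n12  → match P2@[36:36]
[37] read 'b'  n12⇒n13  → match P3@[32:37]
[38] read 'b'  n13⇒n2 ·f  → match P0@[37:38]
[39] read 'b'  n2⇒n2 ·f  → match P0@[38:39]
[40] read 'c'  n2⇒n3 ·f
[41] read 'b'  n3⇒n9
[42] read 'a'  n9⇒n10  → match P2@[42:42]
[43] read 'b'  n10⇒n11
[44] read 'a'  n11⇒n12  → match P2@[44:44]
[45] read 'b'  n12⇒n13  → match P3@[40:45]
[46] read 'c'  n13⇒n3 ·f
[47] read 'c'  n3⇒n4
[48] read 'c'  n4⇒n5
[49] read 'c'  n5⇒n5 ·f
[50] read 'a'  n5⇒n6  → match P2@[50:50],P5@[49:50]
[51] read 'a'  n6⇒n7  → match P1@[47:51],P2@[51:51],P6@[48:51]
[52] read 'c'  n7⇒n3 ·f
[53] read 'c'  n3⇒n4
[54] read 'c'  n4⇒n5
[55] read 'c'  n5⇒n5 ·f
[56] read 'c'  n5⇒n5 ·f
[57] read 'a'  n5⇒n6  → match P2@[57:57],P5@[56:57]
[58] read 'a'  n6⇒n7  → match P1@[54:58],P2@[58:58],P6@[55:58]
[59] read 'c'  n7⇒n3 ·f
[60] read 'c'  n3⇒n4
[61] read 'a'  n4⇒n17  → match P2@[61:61],P5@[60:61]
[62] read 'a'  n17⇒n18  → match P2@[62:62],P6@[59:62]
[63] read 'b'  n18⇒n1 ·f
[64] read 'a'  n1⇒n14  → match P2@[64:64]
[65] read 'b'  n14⇒n1 ·f
[66] read 'c'  n1⇒n3 ·f
[67] read 'a'  n3⇒n16  → match P2@[67:67],P5@[66:67]
[68] read 'c'  n16⇒n3 ·f
[69] read 'a'  n3⇒n16  → match P2@[69:69],P5@[68:69]
[70] read 'b'  n16⇒n1 ·f
[71] read 'b'  n1⇒n2  → match P0@[70:71]
[72] read 'b'  n2⇒n2 ·f  → match P0@[71:72]

Result: [[2,2],[2,5],[3,2],[3,6],[5,2],[5,5],[7,2],[7,5],[9,2],[9,5],[13,2],[13,5],[14,2],[14,6],[17,2],[18,2],[18,4],[19,2],[24,2],[24,5],[25,1],[25,2],[25,6],[27,2],[27,5],[29,0],[34,2],[36,2],[37,3],[38,0],[39,0],[42,2],[44,2],[45,3],[50,2],[50,5],[51,1],[51,2],[51,6],[57,2],[57,5],[58,1],[58,2],[58,6],[61,2],[61,5],[62,2],[62,6],[64,2],[67,2],[67,5],[69,2],[69,5],[71,0],[72,0]]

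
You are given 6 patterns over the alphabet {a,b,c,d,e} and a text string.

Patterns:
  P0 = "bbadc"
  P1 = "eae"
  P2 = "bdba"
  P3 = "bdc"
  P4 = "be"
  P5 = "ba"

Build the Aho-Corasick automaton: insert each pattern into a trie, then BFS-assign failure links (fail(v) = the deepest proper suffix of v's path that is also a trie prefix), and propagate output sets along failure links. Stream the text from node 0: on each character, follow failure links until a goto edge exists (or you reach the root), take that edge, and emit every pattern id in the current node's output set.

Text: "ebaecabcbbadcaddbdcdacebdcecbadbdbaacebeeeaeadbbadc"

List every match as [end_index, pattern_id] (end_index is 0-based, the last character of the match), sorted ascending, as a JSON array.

Build:
Trie nodes:
  n0 'ε': b→1 e→6
  n1 'b': a→14 b→2 d→9 e→13
  n2 'bb': a→3
  n3 'bba': d→4
  n4 'bbad': c→5
  n5 'bbadc': ·  [P0 ends]
  n6 'e': a→7
  n7 'ea': e→8
  n8 'eae': ·  [P1 ends]
  n9 'bd': b→10 c→12
  n10 'bdb': a→11
  n11 'bdba': ·  [P2 ends]
  n12 'bdc': ·  [P3 ends]
  n13 'be': ·  [P4 ends]
  n14 'ba': ·  [P5 ends]

Failure links (BFS by depth):
  n1('b'): parent n0 fail=0; on 'b' 0 → fail=0;  out ∅∪∅=∅
  n6('e'): parent n0 fail=0; on 'e' 0 → fail=0;  out ∅∪∅=∅
  n2('bb'): parent n1 fail=0; on 'b' 0 → fail=1;  out ∅∪∅=∅
  n7('ea'): parent n6 fail=0; on 'a' 0 → fail=0;  out ∅∪∅=∅
  n9('bd'): parent n1 fail=0; on 'd' 0 → fail=0;  out ∅∪∅=∅
  n13('be'): parent n1 fail=0; on 'e' 0 → fail=6;  out {4}∪∅={4}
  n14('ba'): parent n1 fail=0; on 'a' 0 → fail=0;  out {5}∪∅={5}
  n3('bba'): parent n2 fail=1; on 'a' 1 → fail=14;  out ∅∪{5}={5}
  n8('eae'): parent n7 fail=0; on 'e' 0 → fail=6;  out {1}∪∅={1}
  n10('bdb'): parent n9 fail=0; on 'b' 0 → fail=1;  out ∅∪∅=∅
  n12('bdc'): parent n9 fail=0; on 'c' 0 → fail=0;  out {3}∪∅={3}
  n4('bbad'): parent n3 fail=14; on 'd' 14→0 → fail=0;  out ∅∪∅=∅
  n11('bdba'): parent n10 fail=1; on 'a' 1 → fail=14;  out {2}∪{5}={2,5}
  n5('bbadc'): parent n4 fail=0; on 'c' 0 → fail=0;  out {0}∪∅={0}

Scan:
i=0 'e': node 0→6
i=1 'b': node 6→1 ·f
i=2 'a': node 1→14  → match P5@[1:2]
i=3 'e': node 14→6 ·f
i=4 'c': node 6→0 ·f
i=5 'a': node 0→0
i=6 'b': node 0→1
i=7 'c': node 1→0 ·f
i=8 'b': node 0→1
i=9 'b': node 1→2
i=10 'a': node 2→3  → match P5@[9:10]
i=11 'd': node 3→4
i=12 'c': node 4→5  → match P0@[8:12]
i=13 'a': node 5→0 ·f
i=14 'd': node 0→0
i=15 'd': node 0→0
i=16 'b': node 0→1
i=17 'd': node 1→9
i=18 'c': node 9→12  → match P3@[16:18]
i=19 'd': node 12→0 ·f
i=20 'a': node 0→0
i=21 'c': node 0→0
i=22 'e': node 0→6
i=23 'b': node 6→1 ·f
i=24 'd': node 1→9
i=25 'c': node 9→12  → match P3@[23:25]
i=26 'e': node 12→6 ·f
i=27 'c': node 6→0 ·f
i=28 'b': node 0→1
i=29 'a': node 1→14  → match P5@[28:29]
i=30 'd': node 14→0 ·f
i=31 'b': node 0→1
i=32 'd': node 1→9
i=33 'b': node 9→10
i=34 'a': node 10→11  → match P2@[31:34],P5@[33:34]
i=35 'a': node 11→0 ·f
i=36 'c': node 0→0
i=37 'e': node 0→6
i=38 'b': node 6→1 ·f
i=39 'e': node 1→13  → match P4@[38:39]
i=40 'e': node 13→6 ·f
i=41 'e': node 6→6 ·f
i=42 'a': node 6→7
i=43 'e': node 7→8  → match P1@[41:43]
i=44 'a': node 8→7 ·f
i=45 'd': node 7→0 ·f
i=46 'b': node 0→1
i=47 'b': node 1→2
i=48 'a': node 2→3  → match P5@[47:48]
i=49 'd': node 3→4
i=50 'c': node 4→5  → match P0@[46:50]

Matches: [[2,5],[10,5],[12,0],[18,3],[25,3],[29,5],[34,2],[34,5],[39,4],[43,1],[48,5],[50,0]]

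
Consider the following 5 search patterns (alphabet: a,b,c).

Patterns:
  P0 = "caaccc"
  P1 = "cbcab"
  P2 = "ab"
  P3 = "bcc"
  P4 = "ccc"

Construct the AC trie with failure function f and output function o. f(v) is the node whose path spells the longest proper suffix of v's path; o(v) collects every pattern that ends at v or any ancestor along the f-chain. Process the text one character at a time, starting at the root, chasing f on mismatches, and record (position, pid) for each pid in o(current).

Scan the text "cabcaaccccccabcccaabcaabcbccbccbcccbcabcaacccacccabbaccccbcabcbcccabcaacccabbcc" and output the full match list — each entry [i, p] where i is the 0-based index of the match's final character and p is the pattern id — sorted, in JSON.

Build:
Trie nodes:
  0='ε' goto a→11 b→13 c→1
  1='c' goto a→2 b→7 c→16
  2='ca' goto a→3
  3='caa' goto c→4
  4='caac' goto c→5
  5='caacc' goto c→6
  6='caaccc' goto ·  [P0 ends]
  7='cb' goto c→8
  8='cbc' goto a→9
  9='cbca' goto b→10
  10='cbcab' goto ·  [P1 ends]
  11='a' goto b→12
  12='ab' goto ·  [P2 ends]
  13='b' goto c→14
  14='bc' goto c→15
  15='bcc' goto ·  [P3 ends]
  16='cc' goto c→17
  17='ccc' goto ·  [P4 ends]

BFS fail/out derivation:
  n1('c'): parent n0 fail=0; on 'c' 0 → fail=0;  out ∅∪∅=∅
  n11('a'): parent n0 fail=0; on 'a' 0 → fail=0;  out ∅∪∅=∅
  n13('b'): parent n0 fail=0; on 'b' 0 → fail=0;  out ∅∪∅=∅
  n2('ca'): parent n1 fail=0; on 'a' 0 → fail=11;  out ∅∪∅=∅
  n7('cb'): parent n1 fail=0; on 'b' 0 → fail=13;  out ∅∪∅=∅
  n12('ab'): parent n11 fail=0; on 'b' 0 → fail=13;  out {2}∪∅={2}
  n14('bc'): parent n13 fail=0; on 'c' 0 → fail=1;  out ∅∪∅=∅
  n16('cc'): parent n1 fail=0; on 'c' 0 → fail=1;  out ∅∪∅=∅
  n3('caa'): parent n2 fail=11; on 'a' 11→0 → fail=11;  out ∅∪∅=∅
  n8('cbc'): parent n7 fail=13; on 'c' 13 → fail=14;  out ∅∪∅=∅
  n15('bcc'): parent n14 fail=1; on 'c' 1 → fail=16;  out {3}∪∅={3}
  n17('ccc'): parent n16 fail=1; on 'c' 1 → fail=16;  out {4}∪∅={4}
  n4('caac'): parent n3 fail=11; on 'c' 11→0 → fail=1;  out ∅∪∅=∅
  n9('cbca'): parent n8 fail=14; on 'a' 14→1 → fail=2;  out ∅∪∅=∅
  n5('caacc'): parent n4 fail=1; on 'c' 1 → fail=16;  out ∅∪∅=∅
  n10('cbcab'): parent n9 fail=2; on 'b' 2→11 → fail=12;  out {1}∪{2}={1,2}
  n6('caaccc'): parent n5 fail=16; on 'c' 16 → fail=17;  out {0}∪{4}={0,4}

Run:
[0] read 'c'  n0⇒n1
[1] read 'a'  n1⇒n2
[2] read 'b'  n2⇒n12 ·f  → match P2@[1:2]
[3] read 'c'  n12⇒n14 ·f
[4] read 'a'  n14⇒n2 ·f
[5] read 'a'  n2⇒n3
[6] read 'c'  n3⇒n4
[7] read 'c'  n4⇒n5
[8] read 'c'  n5⇒n6  → match P0@[3:8],P4@[6:8]
[9] read 'c'  n6⇒n17 ·f  → match P4@[7:9]
[10] read 'c'  n17⇒n17 ·f  → match P4@[8:10]
[11] read 'c'  n17⇒n17 ·f  → match P4@[9:11]
[12] read 'a'  n17⇒n2 ·f
[13] read 'b'  n2⇒n12 ·f  → match P2@[12:13]
[14] read 'c'  n12⇒n14 ·f
[15] read 'c'  n14⇒n15  → match P3@[13:15]
[16] read 'c'  n15⇒n17 ·f  → match P4@[14:16]
[17] read 'a'  n17⇒n2 ·f
[18] read 'a'  n2⇒n3
[19] read 'b'  n3⇒n12 ·f  → match P2@[18:19]
[20] read 'c'  n12⇒n14 ·f
[21] read 'a'  n14⇒n2 ·f
[22] read 'a'  n2⇒n3
[23] read 'b'  n3⇒n12 ·f  → match P2@[22:23]
[24] read 'c'  n12⇒n14 ·f
[25] read 'b'  n14⇒n7 ·f
[26] read 'c'  n7⇒n8
[27] read 'c'  n8⇒n15 ·f  → match P3@[25:27]
[28] read 'b'  n15⇒n7 ·f
[29] read 'c'  n7⇒n8
[30] read 'c'  n8⇒n15 ·f  → match P3@[28:30]
[31] read 'b'  n15⇒n7 ·f
[32] read 'c'  n7⇒n8
[33] read 'c'  n8⇒n15 ·f  → match P3@[31:33]
[34] read 'c'  n15⇒n17 ·f  → match P4@[32:34]
[35] read 'b'  n17⇒n7 ·f
[36] read 'c'  n7⇒n8
[37] read 'a'  n8⇒n9
[38] read 'b'  n9⇒n10  → match P1@[34:38],P2@[37:38]
[39] read 'c'  n10⇒n14 ·f
[40] read 'a'  n14⇒n2 ·f
[41] read 'a'  n2⇒n3
[42] read 'c'  n3⇒n4
[43] read 'c'  n4⇒n5
[44] read 'c'  n5⇒n6  → match P0@[39:44],P4@[42:44]
[45] read 'a'  n6⇒n2 ·f
[46] read 'c'  n2⇒n1 ·f
[47] read 'c'  n1⇒n16
[48] read 'c'  n16⇒n17  → match P4@[46:48]
[49] read 'a'  n17⇒n2 ·f
[50] read 'b'  n2⇒n12 ·f  → match P2@[49:50]
[51] read 'b'  n12⇒n13 ·f
[52] read 'a'  n13⇒n11 ·f
[53] read 'c'  n11⇒n1 ·f
[54] read 'c'  n1⇒n16
[55] read 'c'  n16⇒n17  → match P4@[53:55]
[56] read 'c'  n17⇒n17 ·f  → match P4@[54:56]
[57] read 'b'  n17⇒n7 ·f
[58] read 'c'  n7⇒n8
[59] read 'a'  n8⇒n9
[60] read 'b'  n9⇒n10  → match P1@[56:60],P2@[59:60]
[61] read 'c'  n10⇒n14 ·f
[62] read 'b'  n14⇒n7 ·f
[63] read 'c'  n7⇒n8
[64] read 'c'  n8⇒n15 ·f  → match P3@[62:64]
[65] read 'c'  n15⇒n17 ·f  → match P4@[63:65]
[66] read 'a'  n17⇒n2 ·f
[67] read 'b'  n2⇒n12 ·f  → match P2@[66:67]
[68] read 'c'  n12⇒n14 ·f
[69] read 'a'  n14⇒n2 ·f
[70] read 'a'  n2⇒n3
[71] read 'c'  n3⇒n4
[72] read 'c'  n4⇒n5
[73] read 'c'  n5⇒n6  → match P0@[68:73],P4@[71:73]
[74] read 'a'  n6⇒n2 ·f
[75] read 'b'  n2⇒n12 ·f  → match P2@[74:75]
[76] read 'b'  n12⇒n13 ·f
[77] read 'c'  n13⇒n14
[78] read 'c'  n14⇒n15  → match P3@[76:78]

Result: [[2,2],[8,0],[8,4],[9,4],[10,4],[11,4],[13,2],[15,3],[16,4],[19,2],[23,2],[27,3],[30,3],[33,3],[34,4],[38,1],[38,2],[44,0],[44,4],[48,4],[50,2],[55,4],[56,4],[60,1],[60,2],[64,3],[65,4],[67,2],[73,0],[73,4],[75,2],[78,3]]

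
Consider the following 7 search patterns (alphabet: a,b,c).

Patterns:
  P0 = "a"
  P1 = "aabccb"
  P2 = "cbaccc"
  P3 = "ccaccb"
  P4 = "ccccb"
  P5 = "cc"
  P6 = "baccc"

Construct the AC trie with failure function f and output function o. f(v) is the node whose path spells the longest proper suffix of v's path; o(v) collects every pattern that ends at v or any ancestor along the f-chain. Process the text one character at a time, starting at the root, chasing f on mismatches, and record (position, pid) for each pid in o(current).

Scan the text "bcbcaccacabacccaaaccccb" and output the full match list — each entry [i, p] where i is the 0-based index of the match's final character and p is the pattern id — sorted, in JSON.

Build automaton:
Trie nodes:
  0='ε' goto a→1 b→21 c→7
  1='a' goto a→2  ←P0
  2='aa' goto b→3
  3='aab' goto c→4
  4='aabc' goto c→5
  5='aabcc' goto b→6
  6='aabccb' goto ·  ←P1
  7='c' goto b→8 c→13
  8='cb' goto a→9
  9='cba' goto c→10
  10='cbac' goto c→11
  11='cbacc' goto c→12
  12='cbaccc' goto ·  ←P2
  13='cc' goto a→14 c→18  ←P5
  14='cca' goto c→15
  15='ccac' goto c→16
  16='ccacc' goto b→17
  17='ccaccb' goto ·  ←P3
  18='ccc' goto c→19
  19='cccc' goto b→20
  20='ccccb' goto ·  ←P4
  21='b' goto a→22
  22='ba' goto c→23
  23='bac' goto c→24
  24='bacc' goto c→25
  25='baccc' goto ·  ←P6

Failure links (BFS by depth):
  n1('a'): parent n0 fail=0; on 'a' 0 → fail=0;  out {0}∪∅={0}
  n7('c'): parent n0 fail=0; on 'c' 0 → fail=0;  out ∅∪∅=∅
  n21('b'): parent n0 fail=0; on 'b' 0 → fail=0;  out ∅∪∅=∅
  n2('aa'): parent n1 fail=0; on 'a' 0 → fail=1;  out ∅∪{0}={0}
  n8('cb'): parent n7 fail=0; on 'b' 0 → fail=21;  out ∅∪∅=∅
  n13('cc'): parent n7 fail=0; on 'c' 0 → fail=7;  out {5}∪∅={5}
  n22('ba'): parent n21 fail=0; on 'a' 0 → fail=1;  out ∅∪{0}={0}
  n3('aab'): parent n2 fail=1; on 'b' 1→0 → fail=21;  out ∅∪∅=∅
  n9('cba'): parent n8 fail=21; on 'a' 21 → fail=22;  out ∅∪{0}={0}
  n14('cca'): parent n13 fail=7; on 'a' 7→0 → fail=1;  out ∅∪{0}={0}
  n18('ccc'): parent n13 fail=7; on 'c' 7 → fail=13;  out ∅∪{5}={5}
  n23('bac'): parent n22 fail=1; on 'c' 1→0 → fail=7;  out ∅∪∅=∅
  n4('aabc'): parent n3 fail=21; on 'c' 21→0 → fail=7;  out ∅∪∅=∅
  n10('cbac'): parent n9 fail=22; on 'c' 22 → fail=23;  out ∅∪∅=∅
  n15('ccac'): parent n14 fail=1; on 'c' 1→0 → fail=7;  out ∅∪∅=∅
  n19('cccc'): parent n18 fail=13; on 'c' 13 → fail=18;  out ∅∪{5}={5}
  n24('bacc'): parent n23 fail=7; on 'c' 7 → fail=13;  out ∅∪{5}={5}
  n5('aabcc'): parent n4 fail=7; on 'c' 7 → fail=13;  out ∅∪{5}={5}
  n11('cbacc'): parent n10 fail=23; on 'c' 23 → fail=24;  out ∅∪{5}={5}
  n16('ccacc'): parent n15 fail=7; on 'c' 7 → fail=13;  out ∅∪{5}={5}
  n20('ccccb'): parent n19 fail=18; on 'b' 18→13→7 → fail=8;  out {4}∪∅={4}
  n25('baccc'): parent n24 fail=13; on 'c' 13 → fail=18;  out {6}∪{5}={5,6}
  n6('aabccb'): parent n5 fail=13; on 'b' 13→7 → fail=8;  out {1}∪∅={1}
  n12('cbaccc'): parent n11 fail=24; on 'c' 24 → fail=25;  out {2}∪{5,6}={2,5,6}
  n17('ccaccb'): parent n16 fail=13; on 'b' 13→7 → fail=8;  out {3}∪∅={3}

Scan:
pos 0 'b': at 21
pos 1 'c': at 7 ·f
pos 2 'b': at 8
pos 3 'c': at 7 ·f
pos 4 'a': at 1 ·f  → match P0@[4:4]
pos 5 'c': at 7 ·f
pos 6 'c': at 13  → match P5@[5:6]
pos 7 'a': at 14  → match P0@[7:7]
pos 8 'c': at 15
pos 9 'a': at 1 ·f  → match P0@[9:9]
pos 10 'b': at 21 ·f
pos 11 'a': at 22  → match P0@[11:11]
pos 12 'c': at 23
pos 13 'c': at 24  → match P5@[12:13]
pos 14 'c': at 25  → match P5@[13:14],P6@[10:14]
pos 15 'a': at 14 ·f  → match P0@[15:15]
pos 16 'a': at 2 ·f  → match P0@[16:16]
pos 17 'a': at 2 ·f  → match P0@[17:17]
pos 18 'c': at 7 ·f
pos 19 'c': at 13  → match P5@[18:19]
pos 20 'c': at 18  → match P5@[19:20]
pos 21 'c': at 19  → match P5@[20:21]
pos 22 'b': at 20  → match P4@[18:22]

All matches (sorted): [[4,0],[6,5],[7,0],[9,0],[11,0],[13,5],[14,5],[14,6],[15,0],[16,0],[17,0],[19,5],[20,5],[21,5],[22,4]]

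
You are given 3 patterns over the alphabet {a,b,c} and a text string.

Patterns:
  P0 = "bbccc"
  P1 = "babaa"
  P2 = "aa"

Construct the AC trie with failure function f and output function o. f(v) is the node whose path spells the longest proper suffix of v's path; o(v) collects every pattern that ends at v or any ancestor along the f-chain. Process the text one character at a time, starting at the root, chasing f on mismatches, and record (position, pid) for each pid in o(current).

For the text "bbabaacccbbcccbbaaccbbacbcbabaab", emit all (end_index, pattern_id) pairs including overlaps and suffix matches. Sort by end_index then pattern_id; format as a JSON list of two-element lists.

Build automaton:
Trie (insert patterns):
  n0 'ε': a→10 b→1
  n1 'b': a→6 b→2
  n2 'bb': c→3
  n3 'bbc': c→4
  n4 'bbcc': c→5
  n5 'bbccc': ·  [P0 ends]
  n6 'ba': b→7
  n7 'bab': a→8
  n8 'baba': a→9
  n9 'babaa': ·  [P1 ends]
  n10 'a': a→11
  n11 'aa': ·  [P2 ends]

BFS fail/out derivation:
  n1('b'): parent n0 fail=0; on 'b' 0 → fail=0;  out ∅∪∅=∅
  n10('a'): parent n0 fail=0; on 'a' 0 → fail=0;  out ∅∪∅=∅
  n2('bb'): parent n1 fail=0; on 'b' 0 → fail=1;  out ∅∪∅=∅
  n6('ba'): parent n1 fail=0; on 'a' 0 → fail=10;  out ∅∪∅=∅
  n11('aa'): parent n10 fail=0; on 'a' 0 → fail=10;  out {2}∪∅={2}
  n3('bbc'): parent n2 fail=1; on 'c' 1→0 → fail=0;  out ∅∪∅=∅
  n7('bab'): parent n6 fail=10; on 'b' 10→0 → fail=1;  out ∅∪∅=∅
  n4('bbcc'): parent n3 fail=0; on 'c' 0 → fail=0;  out ∅∪∅=∅
  n8('baba'): parent n7 fail=1; on 'a' 1 → fail=6;  out ∅∪∅=∅
  n5('bbccc'): parent n4 fail=0; on 'c' 0 → fail=0;  out {0}∪∅={0}
  n9('babaa'): parent n8 fail=6; on 'a' 6→10 → fail=11;  out {1}∪{2}={1,2}

Text stream:
[0] read 'b'  n0⇒n1
[1] read 'b'  n1⇒n2
[2] read 'a'  n2⇒n6 ·f
[3] read 'b'  n6⇒n7
[4] read 'a'  n7⇒n8
[5] read 'a'  n8⇒n9  ** P1@[1:5],P2@[4:5]
[6] read 'c'  n9⇒n0 ·f
[7] read 'c'  n0⇒n0
[8] read 'c'  n0⇒n0
[9] read 'b'  n0⇒n1
[10] read 'b'  n1⇒n2
[11] read 'c'  n2⇒n3
[12] read 'c'  n3⇒n4
[13] read 'c'  n4⇒n5  ** P0@[9:13]
[14] read 'b'  n5⇒n1 ·f
[15] read 'b'  n1⇒n2
[16] read 'a'  n2⇒n6 ·f
[17] read 'a'  n6⇒n11 ·f  ** P2@[16:17]
[18] read 'c'  n11⇒n0 ·f
[19] read 'c'  n0⇒n0
[20] read 'b'  n0⇒n1
[21] read 'b'  n1⇒n2
[22] read 'a'  n2⇒n6 ·f
[23] read 'c'  n6⇒n0 ·f
[24] read 'b'  n0⇒n1
[25] read 'c'  n1⇒n0 ·f
[26] read 'b'  n0⇒n1
[27] read 'a'  n1⇒n6
[28] read 'b'  n6⇒n7
[29] read 'a'  n7⇒n8
[30] read 'a'  n8⇒n9  ** P1@[26:30],P2@[29:30]
[31] read 'b'  n9⇒n1 ·f

Result: [[5,1],[5,2],[13,0],[17,2],[30,1],[30,2]]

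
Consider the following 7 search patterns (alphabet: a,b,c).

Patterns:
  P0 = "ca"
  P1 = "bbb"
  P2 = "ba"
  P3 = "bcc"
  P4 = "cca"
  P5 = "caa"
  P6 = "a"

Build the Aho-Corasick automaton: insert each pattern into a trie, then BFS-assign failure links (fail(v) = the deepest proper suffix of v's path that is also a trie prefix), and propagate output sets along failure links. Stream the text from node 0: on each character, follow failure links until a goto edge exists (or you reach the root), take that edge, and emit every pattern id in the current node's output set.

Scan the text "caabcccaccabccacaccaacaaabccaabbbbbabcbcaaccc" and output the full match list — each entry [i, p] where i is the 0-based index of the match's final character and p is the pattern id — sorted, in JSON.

Build:
Trie nodes:
  n0 'ε': a→12 b→3 c→1
  n1 'c': a→2 c→9
  n2 'ca': a→11  [P0 ends]
  n3 'b': a→6 b→4 c→7
  n4 'bb': b→5
  n5 'bbb': ·  [P1 ends]
  n6 'ba': ·  [P2 ends]
  n7 'bc': c→8
  n8 'bcc': ·  [P3 ends]
  n9 'cc': a→10
  n10 'cca': ·  [P4 ends]
  n11 'caa': ·  [P5 ends]
  n12 'a': ·  [P6 ends]

Failure links (BFS by depth):
  fail(1) 'c': from fail(0)=0 chase 'c': 0 ⇒ 0;  out=∅∪out(0)=∅
  fail(3) 'b': from fail(0)=0 chase 'b': 0 ⇒ 0;  out=∅∪out(0)=∅
  fail(12) 'a': from fail(0)=0 chase 'a': 0 ⇒ 0;  out={6}∪out(0)={6}
  fail(2) 'ca': from fail(1)=0 chase 'a': 0 ⇒ 12;  out={0}∪out(12)={0,6}
  fail(4) 'bb': from fail(3)=0 chase 'b': 0 ⇒ 3;  out=∅∪out(3)=∅
  fail(6) 'ba': from fail(3)=0 chase 'a': 0 ⇒ 12;  out={2}∪out(12)={2,6}
  fail(7) 'bc': from fail(3)=0 chase 'c': 0 ⇒ 1;  out=∅∪out(1)=∅
  fail(9) 'cc': from fail(1)=0 chase 'c': 0 ⇒ 1;  out=∅∪out(1)=∅
  fail(5) 'bbb': from fail(4)=3 chase 'b': 3 ⇒ 4;  out={1}∪out(4)={1}
  fail(8) 'bcc': from fail(7)=1 chase 'c': 1 ⇒ 9;  out={3}∪out(9)={3}
  fail(10) 'cca': from fail(9)=1 chase 'a': 1 ⇒ 2;  out={4}∪out(2)={0,4,6}
  fail(11) 'caa': from fail(2)=12 chase 'a': 12→0 ⇒ 12;  out={5}∪out(12)={5,6}

Text stream:
i=0 'c': node 0→1
i=1 'a': node 1→2  ** P0@[0:1],P6@[1:1]
i=2 'a': node 2→11  ** P5@[0:2],P6@[2:2]
i=3 'b': node 11→3 (via fail)
i=4 'c': node 3→7
i=5 'c': node 7→8  ** P3@[3:5]
i=6 'c': node 8→9 (via fail)
i=7 'a': node 9→10  ** P0@[6:7],P4@[5:7],P6@[7:7]
i=8 'c': node 10→1 (via fail)
i=9 'c': node 1→9
i=10 'a': node 9→10  ** P0@[9:10],P4@[8:10],P6@[10:10]
i=11 'b': node 10→3 (via fail)
i=12 'c': node 3→7
i=13 'c': node 7→8  ** P3@[11:13]
i=14 'a': node 8→10 (via fail)  ** P0@[13:14],P4@[12:14],P6@[14:14]
i=15 'c': node 10→1 (via fail)
i=16 'a': node 1→2  ** P0@[15:16],P6@[16:16]
i=17 'c': node 2→1 (via fail)
i=18 'c': node 1→9
i=19 'a': node 9→10  ** P0@[18:19],P4@[17:19],P6@[19:19]
i=20 'a': node 10→11 (via fail)  ** P5@[18:20],P6@[20:20]
i=21 'c': node 11→1 (via fail)
i=22 'a': node 1→2  ** P0@[21:22],P6@[22:22]
i=23 'a': node 2→11  ** P5@[21:23],P6@[23:23]
i=24 'a': node 11→12 (via fail)  ** P6@[24:24]
i=25 'b': node 12→3 (via fail)
i=26 'c': node 3→7
i=27 'c': node 7→8  ** P3@[25:27]
i=28 'a': node 8→10 (via fail)  ** P0@[27:28],P4@[26:28],P6@[28:28]
i=29 'a': node 10→11 (via fail)  ** P5@[27:29],P6@[29:29]
i=30 'b': node 11→3 (via fail)
i=31 'b': node 3→4
i=32 'b': node 4→5  ** P1@[30:32]
i=33 'b': node 5→5 (via fail)  ** P1@[31:33]
i=34 'b': node 5→5 (via fail)  ** P1@[32:34]
i=35 'a': node 5→6 (via fail)  ** P2@[34:35],P6@[35:35]
i=36 'b': node 6→3 (via fail)
i=37 'c': node 3→7
i=38 'b': node 7→3 (via fail)
i=39 'c': node 3→7
i=40 'a': node 7→2 (via fail)  ** P0@[39:40],P6@[40:40]
i=41 'a': node 2→11  ** P5@[39:41],P6@[41:41]
i=42 'c': node 11→1 (via fail)
i=43 'c': node 1→9
i=44 'c': node 9→9 (via fail)

All matches (sorted): [[1,0],[1,6],[2,5],[2,6],[5,3],[7,0],[7,4],[7,6],[10,0],[10,4],[10,6],[13,3],[14,0],[14,4],[14,6],[16,0],[16,6],[19,0],[19,4],[19,6],[20,5],[20,6],[22,0],[22,6],[23,5],[23,6],[24,6],[27,3],[28,0],[28,4],[28,6],[29,5],[29,6],[32,1],[33,1],[34,1],[35,2],[35,6],[40,0],[40,6],[41,5],[41,6]]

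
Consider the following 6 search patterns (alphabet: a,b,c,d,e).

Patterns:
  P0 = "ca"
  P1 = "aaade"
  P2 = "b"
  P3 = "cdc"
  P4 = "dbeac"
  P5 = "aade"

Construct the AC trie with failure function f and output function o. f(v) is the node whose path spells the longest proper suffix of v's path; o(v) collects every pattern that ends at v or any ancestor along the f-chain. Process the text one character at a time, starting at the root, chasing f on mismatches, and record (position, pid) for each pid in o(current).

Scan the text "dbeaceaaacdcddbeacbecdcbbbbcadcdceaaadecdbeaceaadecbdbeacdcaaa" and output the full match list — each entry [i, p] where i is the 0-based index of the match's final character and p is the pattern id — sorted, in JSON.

Construct AC machine:
Trie nodes:
  0='ε' goto a→3 b→8 c→1 d→11
  1='c' goto a→2 d→9
  2='ca' goto ·  ←P0
  3='a' goto a→4
  4='aa' goto a→5 d→16
  5='aaa' goto d→6
  6='aaad' goto e→7
  7='aaade' goto ·  ←P1
  8='b' goto ·  ←P2
  9='cd' goto c→10
  10='cdc' goto ·  ←P3
  11='d' goto b→12
  12='db' goto e→13
  13='dbe' goto a→14
  14='dbea' goto c→15
  15='dbeac' goto ·  ←P4
  16='aad' goto e→17
  17='aade' goto ·  ←P5

Failure links (BFS by depth):
  n1('c'): parent n0 fail=0; on 'c' 0 → fail=0;  out ∅∪∅=∅
  n3('a'): parent n0 fail=0; on 'a' 0 → fail=0;  out ∅∪∅=∅
  n8('b'): parent n0 fail=0; on 'b' 0 → fail=0;  out {2}∪∅={2}
  n11('d'): parent n0 fail=0; on 'd' 0 → fail=0;  out ∅∪∅=∅
  n2('ca'): parent n1 fail=0; on 'a' 0 → fail=3;  out {0}∪∅={0}
  n4('aa'): parent n3 fail=0; on 'a' 0 → fail=3;  out ∅∪∅=∅
  n9('cd'): parent n1 fail=0; on 'd' 0 → fail=11;  out ∅∪∅=∅
  n12('db'): parent n11 fail=0; on 'b' 0 → fail=8;  out ∅∪{2}={2}
  n5('aaa'): parent n4 fail=3; on 'a' 3 → fail=4;  out ∅∪∅=∅
  n10('cdc'): parent n9 fail=11; on 'c' 11→0 → fail=1;  out {3}∪∅={3}
  n13('dbe'): parent n12 fail=8; on 'e' 8→0 → fail=0;  out ∅∪∅=∅
  n16('aad'): parent n4 fail=3; on 'd' 3→0 → fail=11;  out ∅∪∅=∅
  n6('aaad'): parent n5 fail=4; on 'd' 4 → fail=16;  out ∅∪∅=∅
  n14('dbea'): parent n13 fail=0; on 'a' 0 → fail=3;  out ∅∪∅=∅
  n17('aade'): parent n16 fail=11; on 'e' 11→0 → fail=0;  out {5}∪∅={5}
  n7('aaade'): parent n6 fail=16; on 'e' 16 → fail=17;  out {1}∪{5}={1,5}
  n15('dbeac'): parent n14 fail=3; on 'c' 3→0 → fail=1;  out {4}∪∅={4}

Run:
[0] read 'd'  n0⇒n11
[1] read 'b'  n11⇒n12  → match P2@[1:1]
[2] read 'e'  n12⇒n13
[3] read 'a'  n13⇒n14
[4] read 'c'  n14⇒n15  → match P4@[0:4]
[5] read 'e'  n15⇒n0 ·f
[6] read 'a'  n0⇒n3
[7] read 'a'  n3⇒n4
[8] read 'a'  n4⇒n5
[9] read 'c'  n5⇒n1 ·f
[10] read 'd'  n1⇒n9
[11] read 'c'  n9⇒n10  → match P3@[9:11]
[12] read 'd'  n10⇒n9 ·f
[13] read 'd'  n9⇒n11 ·f
[14] read 'b'  n11⇒n12  → match P2@[14:14]
[15] read 'e'  n12⇒n13
[16] read 'a'  n13⇒n14
[17] read 'c'  n14⇒n15  → match P4@[13:17]
[18] read 'b'  n15⇒n8 ·f  → match P2@[18:18]
[19] read 'e'  n8⇒n0 ·f
[20] read 'c'  n0⇒n1
[21] read 'd'  n1⇒n9
[22] read 'c'  n9⇒n10  → match P3@[20:22]
[23] read 'b'  n10⇒n8 ·f  → match P2@[23:23]
[24] read 'b'  n8⇒n8 ·f  → match P2@[24:24]
[25] read 'b'  n8⇒n8 ·f  → match P2@[25:25]
[26] read 'b'  n8⇒n8 ·f  → match P2@[26:26]
[27] read 'c'  n8⇒n1 ·f
[28] read 'a'  n1⇒n2  → match P0@[27:28]
[29] read 'd'  n2⇒n11 ·f
[30] read 'c'  n11⇒n1 ·f
[31] read 'd'  n1⇒n9
[32] read 'c'  n9⇒n10  → match P3@[30:32]
[33] read 'e'  n10⇒n0 ·f
[34] read 'a'  n0⇒n3
[35] read 'a'  n3⇒n4
[36] read 'a'  n4⇒n5
[37] read 'd'  n5⇒n6
[38] read 'e'  n6⇒n7  → match P1@[34:38],P5@[35:38]
[39] read 'c'  n7⇒n1 ·f
[40] read 'd'  n1⇒n9
[41] read 'b'  n9⇒n12 ·f  → match P2@[41:41]
[42] read 'e'  n12⇒n13
[43] read 'a'  n13⇒n14
[44] read 'c'  n14⇒n15  → match P4@[40:44]
[45] read 'e'  n15⇒n0 ·f
[46] read 'a'  n0⇒n3
[47] read 'a'  n3⇒n4
[48] read 'd'  n4⇒n16
[49] read 'e'  n16⇒n17  → match P5@[46:49]
[50] read 'c'  n17⇒n1 ·f
[51] read 'b'  n1⇒n8 ·f  → match P2@[51:51]
[52] read 'd'  n8⇒n11 ·f
[53] read 'b'  n11⇒n12  → match P2@[53:53]
[54] read 'e'  n12⇒n13
[55] read 'a'  n13⇒n14
[56] read 'c'  n14⇒n15  → match P4@[52:56]
[57] read 'd'  n15⇒n9 ·f
[58] read 'c'  n9⇒n10  → match P3@[56:58]
[59] read 'a'  n10⇒n2 ·f  → match P0@[58:59]
[60] read 'a'  n2⇒n4 ·f
[61] read 'a'  n4⇒n5

All matches (sorted): [[1,2],[4,4],[11,3],[14,2],[17,4],[18,2],[22,3],[23,2],[24,2],[25,2],[26,2],[28,0],[32,3],[38,1],[38,5],[41,2],[44,4],[49,5],[51,2],[53,2],[56,4],[58,3],[59,0]]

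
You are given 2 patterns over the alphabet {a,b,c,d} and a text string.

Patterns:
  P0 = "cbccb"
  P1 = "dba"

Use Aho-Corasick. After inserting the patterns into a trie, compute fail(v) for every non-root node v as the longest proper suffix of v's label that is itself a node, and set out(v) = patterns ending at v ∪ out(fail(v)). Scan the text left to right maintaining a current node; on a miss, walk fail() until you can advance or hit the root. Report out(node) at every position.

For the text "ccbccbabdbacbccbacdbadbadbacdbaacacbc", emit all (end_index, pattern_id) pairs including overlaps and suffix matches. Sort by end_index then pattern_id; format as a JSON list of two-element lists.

Construct AC machine:
Trie nodes:
  n0 'ε': c→1 d→6
  n1 'c': b→2
  n2 'cb': c→3
  n3 'cbc': c→4
  n4 'cbcc': b→5
  n5 'cbccb': ·  [P0 ends]
  n6 'd': b→7
  n7 'db': a→8
  n8 'dba': ·  [P1 ends]

BFS fail/out derivation:
  n1('c'): parent n0 fail=0; on 'c' 0 → fail=0;  out ∅∪∅=∅
  n6('d'): parent n0 fail=0; on 'd' 0 → fail=0;  out ∅∪∅=∅
  n2('cb'): parent n1 fail=0; on 'b' 0 → fail=0;  out ∅∪∅=∅
  n7('db'): parent n6 fail=0; on 'b' 0 → fail=0;  out ∅∪∅=∅
  n3('cbc'): parent n2 fail=0; on 'c' 0 → fail=1;  out ∅∪∅=∅
  n8('dba'): parent n7 fail=0; on 'a' 0 → fail=0;  out {1}∪∅={1}
  n4('cbcc'): parent n3 fail=1; on 'c' 1→0 → fail=1;  out ∅∪∅=∅
  n5('cbccb'): parent n4 fail=1; on 'b' 1 → fail=2;  out {0}∪∅={0}

Run:
i=0 'c': node 0→1
i=1 'c': node 1→1 ·f
i=2 'b': node 1→2
i=3 'c': node 2→3
i=4 'c': node 3→4
i=5 'b': node 4→5  ** P0@[1:5]
i=6 'a': node 5→0 ·f
i=7 'b': node 0→0
i=8 'd': node 0→6
i=9 'b': node 6→7
i=10 'a': node 7→8  ** P1@[8:10]
i=11 'c': node 8→1 ·f
i=12 'b': node 1→2
i=13 'c': node 2→3
i=14 'c': node 3→4
i=15 'b': node 4→5  ** P0@[11:15]
i=16 'a': node 5→0 ·f
i=17 'c': node 0→1
i=18 'd': node 1→6 ·f
i=19 'b': node 6→7
i=20 'a': node 7→8  ** P1@[18:20]
i=21 'd': node 8→6 ·f
i=22 'b': node 6→7
i=23 'a': node 7→8  ** P1@[21:23]
i=24 'd': node 8→6 ·f
i=25 'b': node 6→7
i=26 'a': node 7→8  ** P1@[24:26]
i=27 'c': node 8→1 ·f
i=28 'd': node 1→6 ·f
i=29 'b': node 6→7
i=30 'a': node 7→8  ** P1@[28:30]
i=31 'a': node 8→0 ·f
i=32 'c': node 0→1
i=33 'a': node 1→0 ·f
i=34 'c': node 0→1
i=35 'b': node 1→2
i=36 'c': node 2→3

Result: [[5,0],[10,1],[15,0],[20,1],[23,1],[26,1],[30,1]]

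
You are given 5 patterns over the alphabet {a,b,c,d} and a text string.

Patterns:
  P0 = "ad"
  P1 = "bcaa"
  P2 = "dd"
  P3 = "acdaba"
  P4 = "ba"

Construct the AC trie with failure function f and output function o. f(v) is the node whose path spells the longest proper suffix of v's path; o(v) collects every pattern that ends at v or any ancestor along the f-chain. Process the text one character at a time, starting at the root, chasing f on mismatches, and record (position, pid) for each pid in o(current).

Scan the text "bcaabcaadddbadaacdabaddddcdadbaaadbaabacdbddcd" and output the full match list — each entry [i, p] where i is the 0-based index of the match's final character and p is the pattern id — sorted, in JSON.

Build automaton:
Trie (insert patterns):
  n0 'ε': a→1 b→3 d→7
  n1 'a': c→9 d→2
  n2 'ad': ·  [P0 ends]
  n3 'b': a→14 c→4
  n4 'bc': a→5
  n5 'bca': a→6
  n6 'bcaa': ·  [P1 ends]
  n7 'd': d→8
  n8 'dd': ·  [P2 ends]
  n9 'ac': d→10
  n10 'acd': a→11
  n11 'acda': b→12
  n12 'acdab': a→13
  n13 'acdaba': ·  [P3 ends]
  n14 'ba': ·  [P4 ends]

BFS fail/out derivation:
  n1('a'): parent n0 fail=0; on 'a' 0 → fail=0;  out ∅∪∅=∅
  n3('b'): parent n0 fail=0; on 'b' 0 → fail=0;  out ∅∪∅=∅
  n7('d'): parent n0 fail=0; on 'd' 0 → fail=0;  out ∅∪∅=∅
  n2('ad'): parent n1 fail=0; on 'd' 0 → fail=7;  out {0}∪∅={0}
  n4('bc'): parent n3 fail=0; on 'c' 0 → fail=0;  out ∅∪∅=∅
  n8('dd'): parent n7 fail=0; on 'd' 0 → fail=7;  out {2}∪∅={2}
  n9('ac'): parent n1 fail=0; on 'c' 0 → fail=0;  out ∅∪∅=∅
  n14('ba'): parent n3 fail=0; on 'a' 0 → fail=1;  out {4}∪∅={4}
  n5('bca'): parent n4 fail=0; on 'a' 0 → fail=1;  out ∅∪∅=∅
  n10('acd'): parent n9 fail=0; on 'd' 0 → fail=7;  out ∅∪∅=∅
  n6('bcaa'): parent n5 fail=1; on 'a' 1→0 → fail=1;  out {1}∪∅={1}
  n11('acda'): parent n10 fail=7; on 'a' 7→0 → fail=1;  out ∅∪∅=∅
  n12('acdab'): parent n11 fail=1; on 'b' 1→0 → fail=3;  out ∅∪∅=∅
  n13('acdaba'): parent n12 fail=3; on 'a' 3 → fail=14;  out {3}∪{4}={3,4}

Run:
pos 0 'b': at 3
pos 1 'c': at 4
pos 2 'a': at 5
pos 3 'a': at 6  ** P1@[0:3]
pos 4 'b': at 3 ·f
pos 5 'c': at 4
pos 6 'a': at 5
pos 7 'a': at 6  ** P1@[4:7]
pos 8 'd': at 2 ·f  ** P0@[7:8]
pos 9 'd': at 8 ·f  ** P2@[8:9]
pos 10 'd': at 8 ·f  ** P2@[9:10]
pos 11 'b': at 3 ·f
pos 12 'a': at 14  ** P4@[11:12]
pos 13 'd': at 2 ·f  ** P0@[12:13]
pos 14 'a': at 1 ·f
pos 15 'a': at 1 ·f
pos 16 'c': at 9
pos 17 'd': at 10
pos 18 'a': at 11
pos 19 'b': at 12
pos 20 'a': at 13  ** P3@[15:20],P4@[19:20]
pos 21 'd': at 2 ·f  ** P0@[20:21]
pos 22 'd': at 8 ·f  ** P2@[21:22]
pos 23 'd': at 8 ·f  ** P2@[22:23]
pos 24 'd': at 8 ·f  ** P2@[23:24]
pos 25 'c': at 0 ·f
pos 26 'd': at 7
pos 27 'a': at 1 ·f
pos 28 'd': at 2  ** P0@[27:28]
pos 29 'b': at 3 ·f
pos 30 'a': at 14  ** P4@[29:30]
pos 31 'a': at 1 ·f
pos 32 'a': at 1 ·f
pos 33 'd': at 2  ** P0@[32:33]
pos 34 'b': at 3 ·f
pos 35 'a': at 14  ** P4@[34:35]
pos 36 'a': at 1 ·f
pos 37 'b': at 3 ·f
pos 38 'a': at 14  ** P4@[37:38]
pos 39 'c': at 9 ·f
pos 40 'd': at 10
pos 41 'b': at 3 ·f
pos 42 'd': at 7 ·f
pos 43 'd': at 8  ** P2@[42:43]
pos 44 'c': at 0 ·f
pos 45 'd': at 7

All matches (sorted): [[3,1],[7,1],[8,0],[9,2],[10,2],[12,4],[13,0],[20,3],[20,4],[21,0],[22,2],[23,2],[24,2],[28,0],[30,4],[33,0],[35,4],[38,4],[43,2]]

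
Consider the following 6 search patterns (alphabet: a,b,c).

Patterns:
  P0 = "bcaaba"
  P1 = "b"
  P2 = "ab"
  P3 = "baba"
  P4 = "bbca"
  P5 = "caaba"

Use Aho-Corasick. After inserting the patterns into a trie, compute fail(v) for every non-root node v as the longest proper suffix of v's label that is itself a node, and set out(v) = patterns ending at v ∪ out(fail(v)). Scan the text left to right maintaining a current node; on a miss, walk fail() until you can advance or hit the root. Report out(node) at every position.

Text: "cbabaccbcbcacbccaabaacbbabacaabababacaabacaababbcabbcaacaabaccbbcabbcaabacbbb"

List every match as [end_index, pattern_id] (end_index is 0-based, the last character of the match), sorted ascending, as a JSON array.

Build automaton:
Trie nodes:
  n0 'ε': a→7 b→1 c→15
  n1 'b': a→9 b→12 c→2  ←P1
  n2 'bc': a→3
  n3 'bca': a→4
  n4 'bcaa': b→5
  n5 'bcaab': a→6
  n6 'bcaaba': ·  ←P0
  n7 'a': b→8
  n8 'ab': ·  ←P2
  n9 'ba': b→10
  n10 'bab': a→11
  n11 'baba': ·  ←P3
  n12 'bb': c→13
  n13 'bbc': a→14
  n14 'bbca': ·  ←P4
  n15 'c': a→16
  n16 'ca': a→17
  n17 'caa': b→18
  n18 'caab': a→19
  n19 'caaba': ·  ←P5

Failure links (BFS by depth):
  n1('b'): parent n0 fail=0; on 'b' 0 → fail=0;  out {1}∪∅={1}
  n7('a'): parent n0 fail=0; on 'a' 0 → fail=0;  out ∅∪∅=∅
  n15('c'): parent n0 fail=0; on 'c' 0 → fail=0;  out ∅∪∅=∅
  n2('bc'): parent n1 fail=0; on 'c' 0 → fail=15;  out ∅∪∅=∅
  n8('ab'): parent n7 fail=0; on 'b' 0 → fail=1;  out {2}∪{1}={1,2}
  n9('ba'): parent n1 fail=0; on 'a' 0 → fail=7;  out ∅∪∅=∅
  n12('bb'): parent n1 fail=0; on 'b' 0 → fail=1;  out ∅∪{1}={1}
  n16('ca'): parent n15 fail=0; on 'a' 0 → fail=7;  out ∅∪∅=∅
  n3('bca'): parent n2 fail=15; on 'a' 15 → fail=16;  out ∅∪∅=∅
  n10('bab'): parent n9 fail=7; on 'b' 7 → fail=8;  out ∅∪{1,2}={1,2}
  n13('bbc'): parent n12 fail=1; on 'c' 1 → fail=2;  out ∅∪∅=∅
  n17('caa'): parent n16 fail=7; on 'a' 7→0 → fail=7;  out ∅∪∅=∅
  n4('bcaa'): parent n3 fail=16; on 'a' 16 → fail=17;  out ∅∪∅=∅
  n11('baba'): parent n10 fail=8; on 'a' 8→1 → fail=9;  out {3}∪∅={3}
  n14('bbca'): parent n13 fail=2; on 'a' 2 → fail=3;  out {4}∪∅={4}
  n18('caab'): parent n17 fail=7; on 'b' 7 → fail=8;  out ∅∪{1,2}={1,2}
  n5('bcaab'): parent n4 fail=17; on 'b' 17 → fail=18;  out ∅∪{1,2}={1,2}
  n19('caaba'): parent n18 fail=8; on 'a' 8→1 → fail=9;  out {5}∪∅={5}
  n6('bcaaba'): parent n5 fail=18; on 'a' 18 → fail=19;  out {0}∪{5}={0,5}

Run:
pos 0 'c': at 15
pos 1 'b': at 1 ·f  → match P1@[1:1]
pos 2 'a': at 9
pos 3 'b': at 10  → match P1@[3:3],P2@[2:3]
pos 4 'a': at 11  → match P3@[1:4]
pos 5 'c': at 15 ·f
pos 6 'c': at 15 ·f
pos 7 'b': at 1 ·f  → match P1@[7:7]
pos 8 'c': at 2
pos 9 'b': at 1 ·f  → match P1@[9:9]
pos 10 'c': at 2
pos 11 'a': at 3
pos 12 'c': at 15 ·f
pos 13 'b': at 1 ·f  → match P1@[13:13]
pos 14 'c': at 2
pos 15 'c': at 15 ·f
pos 16 'a': at 16
pos 17 'a': at 17
pos 18 'b': at 18  → match P1@[18:18],P2@[17:18]
pos 19 'a': at 19  → match P5@[15:19]
pos 20 'a': at 7 ·f
pos 21 'c': at 15 ·f
pos 22 'b': at 1 ·f  → match P1@[22:22]
pos 23 'b': at 12  → match P1@[23:23]
pos 24 'a': at 9 ·f
pos 25 'b': at 10  → match P1@[25:25],P2@[24:25]
pos 26 'a': at 11  → match P3@[23:26]
pos 27 'c': at 15 ·f
pos 28 'a': at 16
pos 29 'a': at 17
pos 30 'b': at 18  → match P1@[30:30],P2@[29:30]
pos 31 'a': at 19  → match P5@[27:31]
pos 32 'b': at 10 ·f  → match P1@[32:32],P2@[31:32]
pos 33 'a': at 11  → match P3@[30:33]
pos 34 'b': at 10 ·f  → match P1@[34:34],P2@[33:34]
pos 35 'a': at 11  → match P3@[32:35]
pos 36 'c': at 15 ·f
pos 37 'a': at 16
pos 38 'a': at 17
pos 39 'b': at 18  → match P1@[39:39],P2@[38:39]
pos 40 'a': at 19  → match P5@[36:40]
pos 41 'c': at 15 ·f
pos 42 'a': at 16
pos 43 'a': at 17
pos 44 'b': at 18  → match P1@[44:44],P2@[43:44]
pos 45 'a': at 19  → match P5@[41:45]
pos 46 'b': at 10 ·f  → match P1@[46:46],P2@[45:46]
pos 47 'b': at 12 ·f  → match P1@[47:47]
pos 48 'c': at 13
pos 49 'a': at 14  → match P4@[46:49]
pos 50 'b': at 8 ·f  → match P1@[50:50],P2@[49:50]
pos 51 'b': at 12 ·f  → match P1@[51:51]
pos 52 'c': at 13
pos 53 'a': at 14  → match P4@[50:53]
pos 54 'a': at 4 ·f
pos 55 'c': at 15 ·f
pos 56 'a': at 16
pos 57 'a': at 17
pos 58 'b': at 18  → match P1@[58:58],P2@[57:58]
pos 59 'a': at 19  → match P5@[55:59]
pos 60 'c': at 15 ·f
pos 61 'c': at 15 ·f
pos 62 'b': at 1 ·f  → match P1@[62:62]
pos 63 'b': at 12  → match P1@[63:63]
pos 64 'c': at 13
pos 65 'a': at 14  → match P4@[62:65]
pos 66 'b': at 8 ·f  → match P1@[66:66],P2@[65:66]
pos 67 'b': at 12 ·f  → match P1@[67:67]
pos 68 'c': at 13
pos 69 'a': at 14  → match P4@[66:69]
pos 70 'a': at 4 ·f
pos 71 'b': at 5  → match P1@[71:71],P2@[70:71]
pos 72 'a': at 6  → match P0@[67:72],P5@[68:72]
pos 73 'c': at 15 ·f
pos 74 'b': at 1 ·f  → match P1@[74:74]
pos 75 'b': at 12  → match P1@[75:75]
pos 76 'b': at 12 ·f  → match P1@[76:76]

Result: [[1,1],[3,1],[3,2],[4,3],[7,1],[9,1],[13,1],[18,1],[18,2],[19,5],[22,1],[23,1],[25,1],[25,2],[26,3],[30,1],[30,2],[31,5],[32,1],[32,2],[33,3],[34,1],[34,2],[35,3],[39,1],[39,2],[40,5],[44,1],[44,2],[45,5],[46,1],[46,2],[47,1],[49,4],[50,1],[50,2],[51,1],[53,4],[58,1],[58,2],[59,5],[62,1],[63,1],[65,4],[66,1],[66,2],[67,1],[69,4],[71,1],[71,2],[72,0],[72,5],[74,1],[75,1],[76,1]]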